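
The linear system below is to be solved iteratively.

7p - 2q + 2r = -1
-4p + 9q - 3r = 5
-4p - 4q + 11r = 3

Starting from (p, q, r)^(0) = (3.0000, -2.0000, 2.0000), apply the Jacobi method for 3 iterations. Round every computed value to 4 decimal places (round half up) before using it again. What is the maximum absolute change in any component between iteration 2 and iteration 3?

Iteration 1:
  p = (-1 - (-2)·-2.0000 - (2)·2.0000) / (7) = -1.2857
  q = (5 - (-4)·3.0000 - (-3)·2.0000) / (9) = 2.5556
  r = (3 - (-4)·3.0000 - (-4)·-2.0000) / (11) = 0.6364
Iteration 2:
  p = (-1 - (-2)·2.5556 - (2)·0.6364) / (7) = 0.4055
  q = (5 - (-4)·-1.2857 - (-3)·0.6364) / (9) = 0.1963
  r = (3 - (-4)·-1.2857 - (-4)·2.5556) / (11) = 0.7345
Iteration 3:
  p = (-1 - (-2)·0.1963 - (2)·0.7345) / (7) = -0.2966
  q = (5 - (-4)·0.4055 - (-3)·0.7345) / (9) = 0.9806
  r = (3 - (-4)·0.4055 - (-4)·0.1963) / (11) = 0.4916
Change: (-0.7021, 0.7843, -0.2429) → max |·| = 0.7843

0.7843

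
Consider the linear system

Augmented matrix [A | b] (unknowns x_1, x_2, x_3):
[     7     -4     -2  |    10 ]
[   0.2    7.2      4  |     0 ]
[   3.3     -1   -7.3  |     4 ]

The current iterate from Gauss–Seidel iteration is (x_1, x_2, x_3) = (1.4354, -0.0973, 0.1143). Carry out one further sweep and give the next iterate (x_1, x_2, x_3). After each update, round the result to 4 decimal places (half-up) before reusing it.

(1.4056, -0.1025, 0.1015)

One sweep:
  x_1 = (10 - (-4)·-0.0973 - (-2)·0.1143) / (7) = 1.4056
  x_2 = (0 - (0.2)·1.4056 - (4)·0.1143) / (7.2) = -0.1025
  x_3 = (4 - (3.3)·1.4056 - (-1)·-0.1025) / (-7.3) = 0.1015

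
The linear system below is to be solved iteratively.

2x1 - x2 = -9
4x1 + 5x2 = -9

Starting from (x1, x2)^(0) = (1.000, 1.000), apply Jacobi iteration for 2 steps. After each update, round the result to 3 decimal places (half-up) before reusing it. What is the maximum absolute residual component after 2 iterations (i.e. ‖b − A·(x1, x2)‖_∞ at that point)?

Iteration 1:
  x1 = (-9 - (-1)·1.000) / (2) = -4.000
  x2 = (-9 - (4)·1.000) / (5) = -2.600
Iteration 2:
  x1 = (-9 - (-1)·-2.600) / (2) = -5.800
  x2 = (-9 - (4)·-4.000) / (5) = 1.400
Residual b − A·x = (4.000, 7.200); ∞-norm = 7.200

7.200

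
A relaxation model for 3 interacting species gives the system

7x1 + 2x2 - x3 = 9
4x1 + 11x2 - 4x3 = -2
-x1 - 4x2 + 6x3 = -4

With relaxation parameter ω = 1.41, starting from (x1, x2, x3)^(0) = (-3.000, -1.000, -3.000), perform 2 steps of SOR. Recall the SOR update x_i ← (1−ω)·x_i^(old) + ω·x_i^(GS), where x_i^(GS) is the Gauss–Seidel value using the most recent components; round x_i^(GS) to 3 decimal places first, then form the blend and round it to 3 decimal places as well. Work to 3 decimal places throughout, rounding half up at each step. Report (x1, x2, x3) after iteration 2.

(1.448, -0.712, -0.567)

Iteration 1:
  x1: GS value = (9 - (2)·-1.000 - (-1)·-3.000) / (7) = 1.143;  x1 ← (1−ω)·-3.000 + ω·1.143 = 2.842
  x2: GS value = (-2 - (4)·2.842 - (-4)·-3.000) / (11) = -2.306;  x2 ← (1−ω)·-1.000 + ω·-2.306 = -2.841
  x3: GS value = (-4 - (-1)·2.842 - (-4)·-2.841) / (6) = -2.087;  x3 ← (1−ω)·-3.000 + ω·-2.087 = -1.713
Iteration 2:
  x1: GS value = (9 - (2)·-2.841 - (-1)·-1.713) / (7) = 1.853;  x1 ← (1−ω)·2.842 + ω·1.853 = 1.448
  x2: GS value = (-2 - (4)·1.448 - (-4)·-1.713) / (11) = -1.331;  x2 ← (1−ω)·-2.841 + ω·-1.331 = -0.712
  x3: GS value = (-4 - (-1)·1.448 - (-4)·-0.712) / (6) = -0.900;  x3 ← (1−ω)·-1.713 + ω·-0.900 = -0.567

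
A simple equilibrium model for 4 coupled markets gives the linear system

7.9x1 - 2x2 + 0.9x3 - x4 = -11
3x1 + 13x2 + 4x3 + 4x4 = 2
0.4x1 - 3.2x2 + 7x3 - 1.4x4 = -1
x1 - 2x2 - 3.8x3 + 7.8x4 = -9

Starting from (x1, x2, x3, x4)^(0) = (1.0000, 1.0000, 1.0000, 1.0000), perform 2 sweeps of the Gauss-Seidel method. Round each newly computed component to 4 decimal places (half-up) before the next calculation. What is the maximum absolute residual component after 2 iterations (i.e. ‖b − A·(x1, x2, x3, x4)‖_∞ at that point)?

Iteration 1:
  x1 = (-11 - (-2)·1.0000 - (0.9)·1.0000 - (-1)·1.0000) / (7.9) = -1.1266
  x2 = (2 - (3)·-1.1266 - (4)·1.0000 - (4)·1.0000) / (13) = -0.2016
  x3 = (-1 - (0.4)·-1.1266 - (-3.2)·-0.2016 - (-1.4)·1.0000) / (7) = 0.0294
  x4 = (-9 - (1)·-1.1266 - (-2)·-0.2016 - (-3.8)·0.0294) / (7.8) = -1.0468
Iteration 2:
  x1 = (-11 - (-2)·-0.2016 - (0.9)·0.0294 - (-1)·-1.0468) / (7.9) = -1.5793
  x2 = (2 - (3)·-1.5793 - (4)·0.0294 - (4)·-1.0468) / (13) = 0.8313
  x3 = (-1 - (0.4)·-1.5793 - (-3.2)·0.8313 - (-1.4)·-1.0468) / (7) = 0.1181
  x4 = (-9 - (1)·-1.5793 - (-2)·0.8313 - (-3.8)·0.1181) / (7.8) = -0.6807
Residual b − A·x = (2.3521, -1.8186, 0.5122, 0.0001); ∞-norm = 2.3521

2.3521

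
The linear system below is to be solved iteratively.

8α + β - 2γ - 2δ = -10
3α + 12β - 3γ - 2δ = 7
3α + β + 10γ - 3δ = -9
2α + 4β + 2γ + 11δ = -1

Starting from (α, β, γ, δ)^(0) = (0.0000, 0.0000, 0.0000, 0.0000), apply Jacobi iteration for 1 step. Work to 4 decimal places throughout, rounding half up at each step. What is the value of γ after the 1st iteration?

Iteration 1:
  α = (-10 - (1)·0.0000 - (-2)·0.0000 - (-2)·0.0000) / (8) = -1.2500
  β = (7 - (3)·0.0000 - (-3)·0.0000 - (-2)·0.0000) / (12) = 0.5833
  γ = (-9 - (3)·0.0000 - (1)·0.0000 - (-3)·0.0000) / (10) = -0.9000
  δ = (-1 - (2)·0.0000 - (4)·0.0000 - (2)·0.0000) / (11) = -0.0909

-0.9000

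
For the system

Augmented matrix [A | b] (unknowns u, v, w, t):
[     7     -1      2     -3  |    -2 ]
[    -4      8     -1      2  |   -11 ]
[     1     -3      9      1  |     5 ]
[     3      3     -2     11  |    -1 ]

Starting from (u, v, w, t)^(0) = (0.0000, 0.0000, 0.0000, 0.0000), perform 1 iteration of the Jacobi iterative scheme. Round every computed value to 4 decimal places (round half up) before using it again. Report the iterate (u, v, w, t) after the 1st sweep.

Iteration 1:
  u = (-2 - (-1)·0.0000 - (2)·0.0000 - (-3)·0.0000) / (7) = -0.2857
  v = (-11 - (-4)·0.0000 - (-1)·0.0000 - (2)·0.0000) / (8) = -1.3750
  w = (5 - (1)·0.0000 - (-3)·0.0000 - (1)·0.0000) / (9) = 0.5556
  t = (-1 - (3)·0.0000 - (3)·0.0000 - (-2)·0.0000) / (11) = -0.0909

(-0.2857, -1.3750, 0.5556, -0.0909)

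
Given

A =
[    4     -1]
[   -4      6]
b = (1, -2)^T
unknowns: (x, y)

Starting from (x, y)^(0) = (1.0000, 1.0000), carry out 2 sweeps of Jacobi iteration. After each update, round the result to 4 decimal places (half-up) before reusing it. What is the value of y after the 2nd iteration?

0.0000

Iteration 1:
  x = (1 - (-1)·1.0000) / (4) = 0.5000
  y = (-2 - (-4)·1.0000) / (6) = 0.3333
Iteration 2:
  x = (1 - (-1)·0.3333) / (4) = 0.3333
  y = (-2 - (-4)·0.5000) / (6) = 0.0000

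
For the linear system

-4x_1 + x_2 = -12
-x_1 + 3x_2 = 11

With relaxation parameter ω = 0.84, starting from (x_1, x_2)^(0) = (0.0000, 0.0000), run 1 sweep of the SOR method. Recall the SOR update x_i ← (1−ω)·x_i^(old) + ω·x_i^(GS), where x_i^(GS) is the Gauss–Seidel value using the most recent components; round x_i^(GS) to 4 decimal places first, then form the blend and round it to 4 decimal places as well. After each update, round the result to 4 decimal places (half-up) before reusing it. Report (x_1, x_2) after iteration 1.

Iteration 1:
  x_1: GS value = (-12 - (1)·0.0000) / (-4) = 3.0000;  x_1 ← (1−ω)·0.0000 + ω·3.0000 = 2.5200
  x_2: GS value = (11 - (-1)·2.5200) / (3) = 4.5067;  x_2 ← (1−ω)·0.0000 + ω·4.5067 = 3.7856

(2.5200, 3.7856)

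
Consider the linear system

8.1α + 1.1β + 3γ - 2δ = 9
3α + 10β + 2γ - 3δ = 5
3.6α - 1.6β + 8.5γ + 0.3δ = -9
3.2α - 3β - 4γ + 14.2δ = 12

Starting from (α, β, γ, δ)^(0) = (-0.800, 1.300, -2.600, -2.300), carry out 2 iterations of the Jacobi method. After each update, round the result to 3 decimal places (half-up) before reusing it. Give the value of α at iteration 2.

Iteration 1:
  α = (9 - (1.1)·1.300 - (3)·-2.600 - (-2)·-2.300) / (8.1) = 1.330
  β = (5 - (3)·-0.800 - (2)·-2.600 - (-3)·-2.300) / (10) = 0.570
  γ = (-9 - (3.6)·-0.800 - (-1.6)·1.300 - (0.3)·-2.300) / (8.5) = -0.394
  δ = (12 - (3.2)·-0.800 - (-3)·1.300 - (-4)·-2.600) / (14.2) = 0.568
Iteration 2:
  α = (9 - (1.1)·0.570 - (3)·-0.394 - (-2)·0.568) / (8.1) = 1.320
  β = (5 - (3)·1.330 - (2)·-0.394 - (-3)·0.568) / (10) = 0.350
  γ = (-9 - (3.6)·1.330 - (-1.6)·0.570 - (0.3)·0.568) / (8.5) = -1.535
  δ = (12 - (3.2)·1.330 - (-3)·0.570 - (-4)·-0.394) / (14.2) = 0.555

1.320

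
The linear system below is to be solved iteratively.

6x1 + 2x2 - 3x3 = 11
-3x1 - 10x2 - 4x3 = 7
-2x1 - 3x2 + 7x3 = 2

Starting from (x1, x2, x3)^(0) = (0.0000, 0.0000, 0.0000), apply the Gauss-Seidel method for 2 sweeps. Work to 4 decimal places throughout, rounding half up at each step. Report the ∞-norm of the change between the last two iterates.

Iteration 1:
  x1 = (11 - (2)·0.0000 - (-3)·0.0000) / (6) = 1.8333
  x2 = (7 - (-3)·1.8333 - (-4)·0.0000) / (-10) = -1.2500
  x3 = (2 - (-2)·1.8333 - (-3)·-1.2500) / (7) = 0.2738
Iteration 2:
  x1 = (11 - (2)·-1.2500 - (-3)·0.2738) / (6) = 2.3869
  x2 = (7 - (-3)·2.3869 - (-4)·0.2738) / (-10) = -1.5256
  x3 = (2 - (-2)·2.3869 - (-3)·-1.5256) / (7) = 0.3139
Change: (0.5536, -0.2756, 0.0401) → max |·| = 0.5536

0.5536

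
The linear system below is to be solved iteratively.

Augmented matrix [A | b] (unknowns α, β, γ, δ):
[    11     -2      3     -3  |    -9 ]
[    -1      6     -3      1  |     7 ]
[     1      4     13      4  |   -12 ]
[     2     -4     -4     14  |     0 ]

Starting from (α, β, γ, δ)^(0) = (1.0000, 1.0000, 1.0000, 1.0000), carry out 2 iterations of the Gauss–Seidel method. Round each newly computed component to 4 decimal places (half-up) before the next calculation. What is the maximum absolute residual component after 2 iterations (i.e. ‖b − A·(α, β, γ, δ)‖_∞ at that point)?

Iteration 1:
  α = (-9 - (-2)·1.0000 - (3)·1.0000 - (-3)·1.0000) / (11) = -0.6364
  β = (7 - (-1)·-0.6364 - (-3)·1.0000 - (1)·1.0000) / (6) = 1.3939
  γ = (-12 - (1)·-0.6364 - (4)·1.3939 - (4)·1.0000) / (13) = -1.6107
  δ = (0 - (2)·-0.6364 - (-4)·1.3939 - (-4)·-1.6107) / (14) = 0.0290
Iteration 2:
  α = (-9 - (-2)·1.3939 - (3)·-1.6107 - (-3)·0.0290) / (11) = -0.1176
  β = (7 - (-1)·-0.1176 - (-3)·-1.6107 - (1)·0.0290) / (6) = 0.3369
  γ = (-12 - (1)·-0.1176 - (4)·0.3369 - (4)·0.0290) / (13) = -1.0266
  δ = (0 - (2)·-0.1176 - (-4)·0.3369 - (-4)·-1.0266) / (14) = -0.1803
Residual b − A·x = (-4.4937, 1.9615, 0.8370, 0.0006); ∞-norm = 4.4937

4.4937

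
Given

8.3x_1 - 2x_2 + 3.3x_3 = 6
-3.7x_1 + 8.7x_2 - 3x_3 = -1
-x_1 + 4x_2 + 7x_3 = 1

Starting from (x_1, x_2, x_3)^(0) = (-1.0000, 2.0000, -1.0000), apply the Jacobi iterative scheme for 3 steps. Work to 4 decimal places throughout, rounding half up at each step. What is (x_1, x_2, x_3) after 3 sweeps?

(0.4155, 0.5976, 0.1821)

Iteration 1:
  x_1 = (6 - (-2)·2.0000 - (3.3)·-1.0000) / (8.3) = 1.6024
  x_2 = (-1 - (-3.7)·-1.0000 - (-3)·-1.0000) / (8.7) = -0.8851
  x_3 = (1 - (-1)·-1.0000 - (4)·2.0000) / (7) = -1.1429
Iteration 2:
  x_1 = (6 - (-2)·-0.8851 - (3.3)·-1.1429) / (8.3) = 0.9640
  x_2 = (-1 - (-3.7)·1.6024 - (-3)·-1.1429) / (8.7) = 0.1724
  x_3 = (1 - (-1)·1.6024 - (4)·-0.8851) / (7) = 0.8775
Iteration 3:
  x_1 = (6 - (-2)·0.1724 - (3.3)·0.8775) / (8.3) = 0.4155
  x_2 = (-1 - (-3.7)·0.9640 - (-3)·0.8775) / (8.7) = 0.5976
  x_3 = (1 - (-1)·0.9640 - (4)·0.1724) / (7) = 0.1821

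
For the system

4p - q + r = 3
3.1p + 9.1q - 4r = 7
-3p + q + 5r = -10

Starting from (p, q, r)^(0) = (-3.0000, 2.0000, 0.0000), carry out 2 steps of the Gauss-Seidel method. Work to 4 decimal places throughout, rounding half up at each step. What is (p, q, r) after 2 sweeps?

(1.1655, -0.2075, -1.2592)

Iteration 1:
  p = (3 - (-1)·2.0000 - (1)·0.0000) / (4) = 1.2500
  q = (7 - (3.1)·1.2500 - (-4)·0.0000) / (9.1) = 0.3434
  r = (-10 - (-3)·1.2500 - (1)·0.3434) / (5) = -1.3187
Iteration 2:
  p = (3 - (-1)·0.3434 - (1)·-1.3187) / (4) = 1.1655
  q = (7 - (3.1)·1.1655 - (-4)·-1.3187) / (9.1) = -0.2075
  r = (-10 - (-3)·1.1655 - (1)·-0.2075) / (5) = -1.2592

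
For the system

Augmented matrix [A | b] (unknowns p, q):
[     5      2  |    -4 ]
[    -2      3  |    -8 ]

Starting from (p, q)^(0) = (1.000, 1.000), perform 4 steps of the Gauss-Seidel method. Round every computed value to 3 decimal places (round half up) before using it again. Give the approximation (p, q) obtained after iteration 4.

Iteration 1:
  p = (-4 - (2)·1.000) / (5) = -1.200
  q = (-8 - (-2)·-1.200) / (3) = -3.467
Iteration 2:
  p = (-4 - (2)·-3.467) / (5) = 0.587
  q = (-8 - (-2)·0.587) / (3) = -2.275
Iteration 3:
  p = (-4 - (2)·-2.275) / (5) = 0.110
  q = (-8 - (-2)·0.110) / (3) = -2.593
Iteration 4:
  p = (-4 - (2)·-2.593) / (5) = 0.237
  q = (-8 - (-2)·0.237) / (3) = -2.509

(0.237, -2.509)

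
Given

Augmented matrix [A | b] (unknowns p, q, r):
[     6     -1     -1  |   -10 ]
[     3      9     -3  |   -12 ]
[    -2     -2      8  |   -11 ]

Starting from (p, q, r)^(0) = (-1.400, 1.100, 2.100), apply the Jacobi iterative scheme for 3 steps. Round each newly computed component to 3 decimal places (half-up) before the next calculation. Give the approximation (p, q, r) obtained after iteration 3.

(-2.190, -1.255, -2.219)

Iteration 1:
  p = (-10 - (-1)·1.100 - (-1)·2.100) / (6) = -1.133
  q = (-12 - (3)·-1.400 - (-3)·2.100) / (9) = -0.167
  r = (-11 - (-2)·-1.400 - (-2)·1.100) / (8) = -1.450
Iteration 2:
  p = (-10 - (-1)·-0.167 - (-1)·-1.450) / (6) = -1.936
  q = (-12 - (3)·-1.133 - (-3)·-1.450) / (9) = -1.439
  r = (-11 - (-2)·-1.133 - (-2)·-0.167) / (8) = -1.700
Iteration 3:
  p = (-10 - (-1)·-1.439 - (-1)·-1.700) / (6) = -2.190
  q = (-12 - (3)·-1.936 - (-3)·-1.700) / (9) = -1.255
  r = (-11 - (-2)·-1.936 - (-2)·-1.439) / (8) = -2.219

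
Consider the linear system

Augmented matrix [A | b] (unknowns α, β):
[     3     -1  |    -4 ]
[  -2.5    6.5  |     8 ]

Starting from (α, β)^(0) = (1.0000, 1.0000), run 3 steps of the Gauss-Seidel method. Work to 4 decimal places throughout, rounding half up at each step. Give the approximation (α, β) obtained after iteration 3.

Iteration 1:
  α = (-4 - (-1)·1.0000) / (3) = -1.0000
  β = (8 - (-2.5)·-1.0000) / (6.5) = 0.8462
Iteration 2:
  α = (-4 - (-1)·0.8462) / (3) = -1.0513
  β = (8 - (-2.5)·-1.0513) / (6.5) = 0.8264
Iteration 3:
  α = (-4 - (-1)·0.8264) / (3) = -1.0579
  β = (8 - (-2.5)·-1.0579) / (6.5) = 0.8239

(-1.0579, 0.8239)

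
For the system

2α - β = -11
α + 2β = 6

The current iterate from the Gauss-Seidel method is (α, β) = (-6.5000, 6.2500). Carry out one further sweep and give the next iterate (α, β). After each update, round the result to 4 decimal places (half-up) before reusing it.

(-2.3750, 4.1875)

One sweep:
  α = (-11 - (-1)·6.2500) / (2) = -2.3750
  β = (6 - (1)·-2.3750) / (2) = 4.1875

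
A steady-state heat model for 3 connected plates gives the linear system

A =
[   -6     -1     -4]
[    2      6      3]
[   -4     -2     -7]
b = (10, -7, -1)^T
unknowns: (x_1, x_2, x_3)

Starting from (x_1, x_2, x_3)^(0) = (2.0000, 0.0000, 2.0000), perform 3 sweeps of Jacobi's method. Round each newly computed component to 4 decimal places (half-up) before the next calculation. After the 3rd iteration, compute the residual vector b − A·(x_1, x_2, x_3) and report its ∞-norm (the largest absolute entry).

Iteration 1:
  x_1 = (10 - (-1)·0.0000 - (-4)·2.0000) / (-6) = -3.0000
  x_2 = (-7 - (2)·2.0000 - (3)·2.0000) / (6) = -2.8333
  x_3 = (-1 - (-4)·2.0000 - (-2)·0.0000) / (-7) = -1.0000
Iteration 2:
  x_1 = (10 - (-1)·-2.8333 - (-4)·-1.0000) / (-6) = -0.5278
  x_2 = (-7 - (2)·-3.0000 - (3)·-1.0000) / (6) = 0.3333
  x_3 = (-1 - (-4)·-3.0000 - (-2)·-2.8333) / (-7) = 2.6667
Iteration 3:
  x_1 = (10 - (-1)·0.3333 - (-4)·2.6667) / (-6) = -3.5000
  x_2 = (-7 - (2)·-0.5278 - (3)·2.6667) / (6) = -2.3241
  x_3 = (-1 - (-4)·-0.5278 - (-2)·0.3333) / (-7) = 0.3492
Residual b − A·x = (-11.9273, 12.8970, -17.2038); ∞-norm = 17.2038

17.2038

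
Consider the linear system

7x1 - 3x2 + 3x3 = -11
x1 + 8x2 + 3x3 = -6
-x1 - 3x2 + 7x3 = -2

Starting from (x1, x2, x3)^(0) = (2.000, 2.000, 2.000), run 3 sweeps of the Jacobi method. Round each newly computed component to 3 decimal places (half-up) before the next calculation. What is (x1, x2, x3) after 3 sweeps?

Iteration 1:
  x1 = (-11 - (-3)·2.000 - (3)·2.000) / (7) = -1.571
  x2 = (-6 - (1)·2.000 - (3)·2.000) / (8) = -1.750
  x3 = (-2 - (-1)·2.000 - (-3)·2.000) / (7) = 0.857
Iteration 2:
  x1 = (-11 - (-3)·-1.750 - (3)·0.857) / (7) = -2.689
  x2 = (-6 - (1)·-1.571 - (3)·0.857) / (8) = -0.875
  x3 = (-2 - (-1)·-1.571 - (-3)·-1.750) / (7) = -1.260
Iteration 3:
  x1 = (-11 - (-3)·-0.875 - (3)·-1.260) / (7) = -1.406
  x2 = (-6 - (1)·-2.689 - (3)·-1.260) / (8) = 0.059
  x3 = (-2 - (-1)·-2.689 - (-3)·-0.875) / (7) = -1.045

(-1.406, 0.059, -1.045)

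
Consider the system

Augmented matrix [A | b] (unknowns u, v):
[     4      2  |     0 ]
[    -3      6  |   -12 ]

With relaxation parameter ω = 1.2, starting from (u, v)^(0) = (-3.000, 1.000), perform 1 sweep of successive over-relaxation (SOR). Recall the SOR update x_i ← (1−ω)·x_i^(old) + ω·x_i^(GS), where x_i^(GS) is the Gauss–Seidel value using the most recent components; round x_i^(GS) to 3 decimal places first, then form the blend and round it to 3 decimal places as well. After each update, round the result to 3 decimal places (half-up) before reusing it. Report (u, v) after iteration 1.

(0.000, -2.600)

Iteration 1:
  u: GS value = (0 - (2)·1.000) / (4) = -0.500;  u ← (1−ω)·-3.000 + ω·-0.500 = 0.000
  v: GS value = (-12 - (-3)·0.000) / (6) = -2.000;  v ← (1−ω)·1.000 + ω·-2.000 = -2.600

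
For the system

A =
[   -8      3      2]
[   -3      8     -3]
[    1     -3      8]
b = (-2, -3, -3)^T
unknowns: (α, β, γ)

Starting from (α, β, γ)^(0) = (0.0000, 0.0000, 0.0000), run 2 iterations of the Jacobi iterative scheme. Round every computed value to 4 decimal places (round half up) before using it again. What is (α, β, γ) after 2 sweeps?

Iteration 1:
  α = (-2 - (3)·0.0000 - (2)·0.0000) / (-8) = 0.2500
  β = (-3 - (-3)·0.0000 - (-3)·0.0000) / (8) = -0.3750
  γ = (-3 - (1)·0.0000 - (-3)·0.0000) / (8) = -0.3750
Iteration 2:
  α = (-2 - (3)·-0.3750 - (2)·-0.3750) / (-8) = 0.0156
  β = (-3 - (-3)·0.2500 - (-3)·-0.3750) / (8) = -0.4219
  γ = (-3 - (1)·0.2500 - (-3)·-0.3750) / (8) = -0.5469

(0.0156, -0.4219, -0.5469)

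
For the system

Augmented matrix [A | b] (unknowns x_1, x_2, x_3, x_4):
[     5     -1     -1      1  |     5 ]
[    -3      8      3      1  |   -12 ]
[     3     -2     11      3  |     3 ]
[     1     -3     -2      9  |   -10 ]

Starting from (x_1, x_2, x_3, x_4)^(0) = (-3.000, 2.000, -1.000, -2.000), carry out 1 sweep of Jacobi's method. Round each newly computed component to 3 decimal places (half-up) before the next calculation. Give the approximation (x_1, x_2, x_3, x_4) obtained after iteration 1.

Iteration 1:
  x_1 = (5 - (-1)·2.000 - (-1)·-1.000 - (1)·-2.000) / (5) = 1.600
  x_2 = (-12 - (-3)·-3.000 - (3)·-1.000 - (1)·-2.000) / (8) = -2.000
  x_3 = (3 - (3)·-3.000 - (-2)·2.000 - (3)·-2.000) / (11) = 2.000
  x_4 = (-10 - (1)·-3.000 - (-3)·2.000 - (-2)·-1.000) / (9) = -0.333

(1.600, -2.000, 2.000, -0.333)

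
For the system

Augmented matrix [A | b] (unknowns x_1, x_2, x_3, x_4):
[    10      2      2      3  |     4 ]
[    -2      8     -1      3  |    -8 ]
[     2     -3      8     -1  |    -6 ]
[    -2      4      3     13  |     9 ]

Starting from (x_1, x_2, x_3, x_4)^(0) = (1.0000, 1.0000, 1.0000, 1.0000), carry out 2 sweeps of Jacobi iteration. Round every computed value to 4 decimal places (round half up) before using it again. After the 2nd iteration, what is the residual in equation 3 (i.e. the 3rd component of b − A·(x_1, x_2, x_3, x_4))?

Iteration 1:
  x_1 = (4 - (2)·1.0000 - (2)·1.0000 - (3)·1.0000) / (10) = -0.3000
  x_2 = (-8 - (-2)·1.0000 - (-1)·1.0000 - (3)·1.0000) / (8) = -1.0000
  x_3 = (-6 - (2)·1.0000 - (-3)·1.0000 - (-1)·1.0000) / (8) = -0.5000
  x_4 = (9 - (-2)·1.0000 - (4)·1.0000 - (3)·1.0000) / (13) = 0.3077
Iteration 2:
  x_1 = (4 - (2)·-1.0000 - (2)·-0.5000 - (3)·0.3077) / (10) = 0.6077
  x_2 = (-8 - (-2)·-0.3000 - (-1)·-0.5000 - (3)·0.3077) / (8) = -1.2529
  x_3 = (-6 - (2)·-0.3000 - (-3)·-1.0000 - (-1)·0.3077) / (8) = -1.0115
  x_4 = (9 - (-2)·-0.3000 - (4)·-1.0000 - (3)·-0.5000) / (13) = 1.0692
Residual b − A·x = (-0.7558, -0.9805, -1.8129, 4.3619)

-1.8129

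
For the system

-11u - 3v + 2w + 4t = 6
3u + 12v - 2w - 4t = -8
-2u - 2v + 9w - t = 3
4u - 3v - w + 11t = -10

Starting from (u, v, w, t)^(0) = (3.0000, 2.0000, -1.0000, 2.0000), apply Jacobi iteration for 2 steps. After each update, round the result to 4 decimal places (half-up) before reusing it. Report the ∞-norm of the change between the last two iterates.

Iteration 1:
  u = (6 - (-3)·2.0000 - (2)·-1.0000 - (4)·2.0000) / (-11) = -0.5455
  v = (-8 - (3)·3.0000 - (-2)·-1.0000 - (-4)·2.0000) / (12) = -0.9167
  w = (3 - (-2)·3.0000 - (-2)·2.0000 - (-1)·2.0000) / (9) = 1.6667
  t = (-10 - (4)·3.0000 - (-3)·2.0000 - (-1)·-1.0000) / (11) = -1.5455
Iteration 2:
  u = (6 - (-3)·-0.9167 - (2)·1.6667 - (4)·-1.5455) / (-11) = -0.5544
  v = (-8 - (3)·-0.5455 - (-2)·1.6667 - (-4)·-1.5455) / (12) = -0.7677
  w = (3 - (-2)·-0.5455 - (-2)·-0.9167 - (-1)·-1.5455) / (9) = -0.1633
  t = (-10 - (4)·-0.5455 - (-3)·-0.9167 - (-1)·1.6667) / (11) = -0.8092
Change: (-0.0089, 0.1490, -1.8300, 0.7363) → max |·| = 1.8300

1.8300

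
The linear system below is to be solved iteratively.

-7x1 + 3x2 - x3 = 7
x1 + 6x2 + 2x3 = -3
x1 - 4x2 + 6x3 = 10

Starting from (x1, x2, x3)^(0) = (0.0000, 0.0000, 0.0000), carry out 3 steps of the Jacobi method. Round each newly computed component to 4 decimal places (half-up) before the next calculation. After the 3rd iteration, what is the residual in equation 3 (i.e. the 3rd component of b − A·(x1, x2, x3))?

Iteration 1:
  x1 = (7 - (3)·0.0000 - (-1)·0.0000) / (-7) = -1.0000
  x2 = (-3 - (1)·0.0000 - (2)·0.0000) / (6) = -0.5000
  x3 = (10 - (1)·0.0000 - (-4)·0.0000) / (6) = 1.6667
Iteration 2:
  x1 = (7 - (3)·-0.5000 - (-1)·1.6667) / (-7) = -1.4524
  x2 = (-3 - (1)·-1.0000 - (2)·1.6667) / (6) = -0.8889
  x3 = (10 - (1)·-1.0000 - (-4)·-0.5000) / (6) = 1.5000
Iteration 3:
  x1 = (7 - (3)·-0.8889 - (-1)·1.5000) / (-7) = -1.5952
  x2 = (-3 - (1)·-1.4524 - (2)·1.5000) / (6) = -0.7579
  x3 = (10 - (1)·-1.4524 - (-4)·-0.8889) / (6) = 1.3161
Residual b − A·x = (-0.5766, 0.5104, 0.6670)

0.6670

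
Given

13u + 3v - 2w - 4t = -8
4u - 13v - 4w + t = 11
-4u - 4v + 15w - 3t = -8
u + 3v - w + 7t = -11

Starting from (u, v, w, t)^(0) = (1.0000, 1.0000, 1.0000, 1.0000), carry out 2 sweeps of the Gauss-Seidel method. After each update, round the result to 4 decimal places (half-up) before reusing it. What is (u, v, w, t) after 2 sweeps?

(-0.7978, -0.9450, -1.2205, -1.2268)

Iteration 1:
  u = (-8 - (3)·1.0000 - (-2)·1.0000 - (-4)·1.0000) / (13) = -0.3846
  v = (11 - (4)·-0.3846 - (-4)·1.0000 - (1)·1.0000) / (-13) = -1.1953
  w = (-8 - (-4)·-0.3846 - (-4)·-1.1953 - (-3)·1.0000) / (15) = -0.7546
  t = (-11 - (1)·-0.3846 - (3)·-1.1953 - (-1)·-0.7546) / (7) = -1.1120
Iteration 2:
  u = (-8 - (3)·-1.1953 - (-2)·-0.7546 - (-4)·-1.1120) / (13) = -0.7978
  v = (11 - (4)·-0.7978 - (-4)·-0.7546 - (1)·-1.1120) / (-13) = -0.9450
  w = (-8 - (-4)·-0.7978 - (-4)·-0.9450 - (-3)·-1.1120) / (15) = -1.2205
  t = (-11 - (1)·-0.7978 - (3)·-0.9450 - (-1)·-1.2205) / (7) = -1.2268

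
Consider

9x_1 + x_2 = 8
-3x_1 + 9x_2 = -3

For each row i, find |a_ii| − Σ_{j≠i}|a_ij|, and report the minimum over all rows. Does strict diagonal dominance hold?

row 1: |9| − (1) = 8
row 2: |9| − (3) = 6
minimum over rows = 6 → strictly diagonally dominant (convergence guaranteed)

6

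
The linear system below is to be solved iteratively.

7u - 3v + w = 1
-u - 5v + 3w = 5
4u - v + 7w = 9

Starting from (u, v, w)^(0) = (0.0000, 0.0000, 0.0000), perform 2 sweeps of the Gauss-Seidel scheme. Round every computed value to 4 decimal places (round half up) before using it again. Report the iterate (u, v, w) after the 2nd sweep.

(-0.4490, -0.2759, 1.5029)

Iteration 1:
  u = (1 - (-3)·0.0000 - (1)·0.0000) / (7) = 0.1429
  v = (5 - (-1)·0.1429 - (3)·0.0000) / (-5) = -1.0286
  w = (9 - (4)·0.1429 - (-1)·-1.0286) / (7) = 1.0571
Iteration 2:
  u = (1 - (-3)·-1.0286 - (1)·1.0571) / (7) = -0.4490
  v = (5 - (-1)·-0.4490 - (3)·1.0571) / (-5) = -0.2759
  w = (9 - (4)·-0.4490 - (-1)·-0.2759) / (7) = 1.5029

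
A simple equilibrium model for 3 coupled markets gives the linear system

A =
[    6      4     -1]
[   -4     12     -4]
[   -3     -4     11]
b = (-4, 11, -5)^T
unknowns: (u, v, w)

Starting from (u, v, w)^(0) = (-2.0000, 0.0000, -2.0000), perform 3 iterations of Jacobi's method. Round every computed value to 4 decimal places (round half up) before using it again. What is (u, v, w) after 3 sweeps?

Iteration 1:
  u = (-4 - (4)·0.0000 - (-1)·-2.0000) / (6) = -1.0000
  v = (11 - (-4)·-2.0000 - (-4)·-2.0000) / (12) = -0.4167
  w = (-5 - (-3)·-2.0000 - (-4)·0.0000) / (11) = -1.0000
Iteration 2:
  u = (-4 - (4)·-0.4167 - (-1)·-1.0000) / (6) = -0.5555
  v = (11 - (-4)·-1.0000 - (-4)·-1.0000) / (12) = 0.2500
  w = (-5 - (-3)·-1.0000 - (-4)·-0.4167) / (11) = -0.8788
Iteration 3:
  u = (-4 - (4)·0.2500 - (-1)·-0.8788) / (6) = -0.9798
  v = (11 - (-4)·-0.5555 - (-4)·-0.8788) / (12) = 0.4386
  w = (-5 - (-3)·-0.5555 - (-4)·0.2500) / (11) = -0.5151

(-0.9798, 0.4386, -0.5151)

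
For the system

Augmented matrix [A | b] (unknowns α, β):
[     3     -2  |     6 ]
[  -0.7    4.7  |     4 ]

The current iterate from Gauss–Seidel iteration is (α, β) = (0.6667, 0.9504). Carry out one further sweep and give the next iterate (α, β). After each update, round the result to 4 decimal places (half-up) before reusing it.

(2.6336, 1.2433)

One sweep:
  α = (6 - (-2)·0.9504) / (3) = 2.6336
  β = (4 - (-0.7)·2.6336) / (4.7) = 1.2433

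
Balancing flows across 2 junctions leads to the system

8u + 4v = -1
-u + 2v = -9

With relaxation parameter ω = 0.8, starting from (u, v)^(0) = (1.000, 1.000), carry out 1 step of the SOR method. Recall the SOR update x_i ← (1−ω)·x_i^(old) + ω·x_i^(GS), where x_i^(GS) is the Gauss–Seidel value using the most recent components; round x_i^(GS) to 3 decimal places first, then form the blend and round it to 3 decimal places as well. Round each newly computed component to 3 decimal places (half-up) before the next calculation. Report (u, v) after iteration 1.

(-0.300, -3.520)

Iteration 1:
  u: GS value = (-1 - (4)·1.000) / (8) = -0.625;  u ← (1−ω)·1.000 + ω·-0.625 = -0.300
  v: GS value = (-9 - (-1)·-0.300) / (2) = -4.650;  v ← (1−ω)·1.000 + ω·-4.650 = -3.520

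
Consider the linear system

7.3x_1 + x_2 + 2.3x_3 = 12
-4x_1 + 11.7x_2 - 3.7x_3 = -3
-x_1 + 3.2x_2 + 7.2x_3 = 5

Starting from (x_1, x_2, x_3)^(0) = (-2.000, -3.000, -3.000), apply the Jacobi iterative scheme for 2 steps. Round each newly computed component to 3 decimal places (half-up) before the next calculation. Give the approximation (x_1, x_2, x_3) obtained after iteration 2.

(1.351, 1.323, 1.951)

Iteration 1:
  x_1 = (12 - (1)·-3.000 - (2.3)·-3.000) / (7.3) = 3.000
  x_2 = (-3 - (-4)·-2.000 - (-3.7)·-3.000) / (11.7) = -1.889
  x_3 = (5 - (-1)·-2.000 - (3.2)·-3.000) / (7.2) = 1.750
Iteration 2:
  x_1 = (12 - (1)·-1.889 - (2.3)·1.750) / (7.3) = 1.351
  x_2 = (-3 - (-4)·3.000 - (-3.7)·1.750) / (11.7) = 1.323
  x_3 = (5 - (-1)·3.000 - (3.2)·-1.889) / (7.2) = 1.951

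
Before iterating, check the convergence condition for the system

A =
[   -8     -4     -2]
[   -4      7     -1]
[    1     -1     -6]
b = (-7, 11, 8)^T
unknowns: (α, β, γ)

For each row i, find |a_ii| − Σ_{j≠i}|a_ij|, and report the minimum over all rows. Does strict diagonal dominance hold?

2

row 1: |-8| − (4+2) = 2
row 2: |7| − (4+1) = 2
row 3: |-6| − (1+1) = 4
minimum over rows = 2 → strictly diagonally dominant (convergence guaranteed)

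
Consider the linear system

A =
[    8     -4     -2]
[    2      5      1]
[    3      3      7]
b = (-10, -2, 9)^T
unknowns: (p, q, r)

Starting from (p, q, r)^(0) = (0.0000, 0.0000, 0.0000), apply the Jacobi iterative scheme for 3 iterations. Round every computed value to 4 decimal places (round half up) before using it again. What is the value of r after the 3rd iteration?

1.8367

Iteration 1:
  p = (-10 - (-4)·0.0000 - (-2)·0.0000) / (8) = -1.2500
  q = (-2 - (2)·0.0000 - (1)·0.0000) / (5) = -0.4000
  r = (9 - (3)·0.0000 - (3)·0.0000) / (7) = 1.2857
Iteration 2:
  p = (-10 - (-4)·-0.4000 - (-2)·1.2857) / (8) = -1.1286
  q = (-2 - (2)·-1.2500 - (1)·1.2857) / (5) = -0.1571
  r = (9 - (3)·-1.2500 - (3)·-0.4000) / (7) = 1.9929
Iteration 3:
  p = (-10 - (-4)·-0.1571 - (-2)·1.9929) / (8) = -0.8303
  q = (-2 - (2)·-1.1286 - (1)·1.9929) / (5) = -0.3471
  r = (9 - (3)·-1.1286 - (3)·-0.1571) / (7) = 1.8367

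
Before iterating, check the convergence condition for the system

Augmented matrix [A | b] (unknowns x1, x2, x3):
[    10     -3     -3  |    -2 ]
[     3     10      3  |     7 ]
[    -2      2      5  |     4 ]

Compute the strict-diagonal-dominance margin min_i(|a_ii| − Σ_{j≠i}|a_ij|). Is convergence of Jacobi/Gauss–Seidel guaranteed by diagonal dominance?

1

row 1: |10| − (3+3) = 4
row 2: |10| − (3+3) = 4
row 3: |5| − (2+2) = 1
minimum over rows = 1 → strictly diagonally dominant (convergence guaranteed)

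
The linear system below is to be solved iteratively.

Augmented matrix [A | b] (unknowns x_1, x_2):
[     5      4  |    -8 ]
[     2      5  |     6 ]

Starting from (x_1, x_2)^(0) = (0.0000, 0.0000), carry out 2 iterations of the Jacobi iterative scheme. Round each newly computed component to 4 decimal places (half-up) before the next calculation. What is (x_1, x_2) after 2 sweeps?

(-2.5600, 1.8400)

Iteration 1:
  x_1 = (-8 - (4)·0.0000) / (5) = -1.6000
  x_2 = (6 - (2)·0.0000) / (5) = 1.2000
Iteration 2:
  x_1 = (-8 - (4)·1.2000) / (5) = -2.5600
  x_2 = (6 - (2)·-1.6000) / (5) = 1.8400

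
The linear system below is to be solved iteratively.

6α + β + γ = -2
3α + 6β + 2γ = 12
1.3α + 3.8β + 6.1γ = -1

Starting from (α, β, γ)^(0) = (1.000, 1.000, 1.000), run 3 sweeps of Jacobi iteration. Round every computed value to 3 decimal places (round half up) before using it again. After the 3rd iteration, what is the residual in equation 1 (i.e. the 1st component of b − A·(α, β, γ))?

Iteration 1:
  α = (-2 - (1)·1.000 - (1)·1.000) / (6) = -0.667
  β = (12 - (3)·1.000 - (2)·1.000) / (6) = 1.167
  γ = (-1 - (1.3)·1.000 - (3.8)·1.000) / (6.1) = -1.000
Iteration 2:
  α = (-2 - (1)·1.167 - (1)·-1.000) / (6) = -0.361
  β = (12 - (3)·-0.667 - (2)·-1.000) / (6) = 2.667
  γ = (-1 - (1.3)·-0.667 - (3.8)·1.167) / (6.1) = -0.749
Iteration 3:
  α = (-2 - (1)·2.667 - (1)·-0.749) / (6) = -0.653
  β = (12 - (3)·-0.361 - (2)·-0.749) / (6) = 2.430
  γ = (-1 - (1.3)·-0.361 - (3.8)·2.667) / (6.1) = -1.748
Residual b − A·x = (1.236, 2.875, 1.278)

1.236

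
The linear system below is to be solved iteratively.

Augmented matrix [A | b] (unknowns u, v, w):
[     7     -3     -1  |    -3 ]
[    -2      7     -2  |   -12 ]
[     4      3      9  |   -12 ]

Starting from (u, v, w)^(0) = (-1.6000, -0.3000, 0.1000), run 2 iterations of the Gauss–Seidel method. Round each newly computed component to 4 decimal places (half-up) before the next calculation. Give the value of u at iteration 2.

Iteration 1:
  u = (-3 - (-3)·-0.3000 - (-1)·0.1000) / (7) = -0.5429
  v = (-12 - (-2)·-0.5429 - (-2)·0.1000) / (7) = -1.8408
  w = (-12 - (4)·-0.5429 - (3)·-1.8408) / (9) = -0.4784
Iteration 2:
  u = (-3 - (-3)·-1.8408 - (-1)·-0.4784) / (7) = -1.2858
  v = (-12 - (-2)·-1.2858 - (-2)·-0.4784) / (7) = -2.2183
  w = (-12 - (4)·-1.2858 - (3)·-2.2183) / (9) = -0.0224

-1.2858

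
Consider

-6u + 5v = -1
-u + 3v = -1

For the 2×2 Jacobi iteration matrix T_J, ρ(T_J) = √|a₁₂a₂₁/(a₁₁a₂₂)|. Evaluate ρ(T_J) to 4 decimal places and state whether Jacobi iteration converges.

0.5270

a₁₂a₂₁/(a₁₁a₂₂) = (5)·(-1) / ((-6)·(3)) = 0.277778
ρ = √|0.277778| = √0.277778 = 0.5270
ρ < 1, so Jacobi converges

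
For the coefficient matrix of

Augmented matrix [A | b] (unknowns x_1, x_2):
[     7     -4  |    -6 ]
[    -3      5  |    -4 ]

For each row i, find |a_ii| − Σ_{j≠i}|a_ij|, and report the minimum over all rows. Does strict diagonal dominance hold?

2

row 1: |7| − (4) = 3
row 2: |5| − (3) = 2
minimum over rows = 2 → strictly diagonally dominant (convergence guaranteed)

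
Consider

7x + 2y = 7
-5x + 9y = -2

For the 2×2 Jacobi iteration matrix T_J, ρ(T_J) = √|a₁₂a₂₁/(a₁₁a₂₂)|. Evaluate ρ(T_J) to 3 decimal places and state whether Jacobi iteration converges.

a₁₂a₂₁/(a₁₁a₂₂) = (2)·(-5) / ((7)·(9)) = -0.158730
ρ = √|-0.158730| = √0.158730 = 0.398
ρ < 1, so Jacobi converges

0.398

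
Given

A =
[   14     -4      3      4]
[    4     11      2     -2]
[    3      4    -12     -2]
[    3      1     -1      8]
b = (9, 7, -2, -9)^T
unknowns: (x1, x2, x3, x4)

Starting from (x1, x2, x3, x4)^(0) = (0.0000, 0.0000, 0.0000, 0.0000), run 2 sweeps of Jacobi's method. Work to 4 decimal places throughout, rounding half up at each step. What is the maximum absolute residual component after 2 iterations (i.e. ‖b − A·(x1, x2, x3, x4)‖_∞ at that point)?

3.5899

Iteration 1:
  x1 = (9 - (-4)·0.0000 - (3)·0.0000 - (4)·0.0000) / (14) = 0.6429
  x2 = (7 - (4)·0.0000 - (2)·0.0000 - (-2)·0.0000) / (11) = 0.6364
  x3 = (-2 - (3)·0.0000 - (4)·0.0000 - (-2)·0.0000) / (-12) = 0.1667
  x4 = (-9 - (3)·0.0000 - (1)·0.0000 - (-1)·0.0000) / (8) = -1.1250
Iteration 2:
  x1 = (9 - (-4)·0.6364 - (3)·0.1667 - (4)·-1.1250) / (14) = 1.1104
  x2 = (7 - (4)·0.6429 - (2)·0.1667 - (-2)·-1.1250) / (11) = 0.1677
  x3 = (-2 - (3)·0.6429 - (4)·0.6364 - (-2)·-1.1250) / (-12) = 0.7270
  x4 = (-9 - (3)·0.6429 - (1)·0.6364 - (-1)·0.1667) / (8) = -1.4248
Residual b − A·x = (-2.3566, -3.5899, -0.1276, -0.3735); ∞-norm = 3.5899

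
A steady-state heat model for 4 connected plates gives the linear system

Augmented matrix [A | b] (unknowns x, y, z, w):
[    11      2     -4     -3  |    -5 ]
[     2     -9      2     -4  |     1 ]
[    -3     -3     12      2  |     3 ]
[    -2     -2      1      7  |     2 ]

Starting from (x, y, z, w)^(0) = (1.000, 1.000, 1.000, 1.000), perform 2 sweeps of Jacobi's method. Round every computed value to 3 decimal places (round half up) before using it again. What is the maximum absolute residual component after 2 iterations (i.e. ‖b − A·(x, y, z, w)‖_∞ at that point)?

3.169

Iteration 1:
  x = (-5 - (2)·1.000 - (-4)·1.000 - (-3)·1.000) / (11) = 0.000
  y = (1 - (2)·1.000 - (2)·1.000 - (-4)·1.000) / (-9) = -0.111
  z = (3 - (-3)·1.000 - (-3)·1.000 - (2)·1.000) / (12) = 0.583
  w = (2 - (-2)·1.000 - (-2)·1.000 - (1)·1.000) / (7) = 0.714
Iteration 2:
  x = (-5 - (2)·-0.111 - (-4)·0.583 - (-3)·0.714) / (11) = -0.028
  y = (1 - (2)·0.000 - (2)·0.583 - (-4)·0.714) / (-9) = -0.299
  z = (3 - (-3)·0.000 - (-3)·-0.111 - (2)·0.714) / (12) = 0.103
  w = (2 - (-2)·0.000 - (-2)·-0.111 - (1)·0.583) / (7) = 0.171
Residual b − A·x = (-3.169, -1.157, 0.441, 0.046); ∞-norm = 3.169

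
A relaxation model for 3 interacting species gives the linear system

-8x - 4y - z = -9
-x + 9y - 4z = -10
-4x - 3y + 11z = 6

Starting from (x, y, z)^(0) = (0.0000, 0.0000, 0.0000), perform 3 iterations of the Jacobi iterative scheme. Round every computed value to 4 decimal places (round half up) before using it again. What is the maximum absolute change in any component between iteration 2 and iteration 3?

Iteration 1:
  x = (-9 - (-4)·0.0000 - (-1)·0.0000) / (-8) = 1.1250
  y = (-10 - (-1)·0.0000 - (-4)·0.0000) / (9) = -1.1111
  z = (6 - (-4)·0.0000 - (-3)·0.0000) / (11) = 0.5455
Iteration 2:
  x = (-9 - (-4)·-1.1111 - (-1)·0.5455) / (-8) = 1.6124
  y = (-10 - (-1)·1.1250 - (-4)·0.5455) / (9) = -0.7437
  z = (6 - (-4)·1.1250 - (-3)·-1.1111) / (11) = 0.6515
Iteration 3:
  x = (-9 - (-4)·-0.7437 - (-1)·0.6515) / (-8) = 1.4154
  y = (-10 - (-1)·1.6124 - (-4)·0.6515) / (9) = -0.6424
  z = (6 - (-4)·1.6124 - (-3)·-0.7437) / (11) = 0.9290
Change: (-0.1970, 0.1013, 0.2775) → max |·| = 0.2775

0.2775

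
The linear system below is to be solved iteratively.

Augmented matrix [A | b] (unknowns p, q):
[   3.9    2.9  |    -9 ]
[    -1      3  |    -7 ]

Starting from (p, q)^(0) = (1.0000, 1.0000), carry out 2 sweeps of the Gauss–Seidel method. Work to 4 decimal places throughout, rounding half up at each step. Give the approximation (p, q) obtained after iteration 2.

(0.1836, -2.2721)

Iteration 1:
  p = (-9 - (2.9)·1.0000) / (3.9) = -3.0513
  q = (-7 - (-1)·-3.0513) / (3) = -3.3504
Iteration 2:
  p = (-9 - (2.9)·-3.3504) / (3.9) = 0.1836
  q = (-7 - (-1)·0.1836) / (3) = -2.2721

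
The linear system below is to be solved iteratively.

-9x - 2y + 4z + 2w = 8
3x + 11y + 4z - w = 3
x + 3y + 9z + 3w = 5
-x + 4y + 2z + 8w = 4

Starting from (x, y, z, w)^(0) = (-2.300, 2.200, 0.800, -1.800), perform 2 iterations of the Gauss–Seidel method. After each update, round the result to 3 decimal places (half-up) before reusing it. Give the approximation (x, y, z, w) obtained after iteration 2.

Iteration 1:
  x = (8 - (-2)·2.200 - (4)·0.800 - (2)·-1.800) / (-9) = -1.422
  y = (3 - (3)·-1.422 - (4)·0.800 - (-1)·-1.800) / (11) = 0.206
  z = (5 - (1)·-1.422 - (3)·0.206 - (3)·-1.800) / (9) = 1.245
  w = (4 - (-1)·-1.422 - (4)·0.206 - (2)·1.245) / (8) = -0.092
Iteration 2:
  x = (8 - (-2)·0.206 - (4)·1.245 - (2)·-0.092) / (-9) = -0.402
  y = (3 - (3)·-0.402 - (4)·1.245 - (-1)·-0.092) / (11) = -0.079
  z = (5 - (1)·-0.402 - (3)·-0.079 - (3)·-0.092) / (9) = 0.657
  w = (4 - (-1)·-0.402 - (4)·-0.079 - (2)·0.657) / (8) = 0.325

(-0.402, -0.079, 0.657, 0.325)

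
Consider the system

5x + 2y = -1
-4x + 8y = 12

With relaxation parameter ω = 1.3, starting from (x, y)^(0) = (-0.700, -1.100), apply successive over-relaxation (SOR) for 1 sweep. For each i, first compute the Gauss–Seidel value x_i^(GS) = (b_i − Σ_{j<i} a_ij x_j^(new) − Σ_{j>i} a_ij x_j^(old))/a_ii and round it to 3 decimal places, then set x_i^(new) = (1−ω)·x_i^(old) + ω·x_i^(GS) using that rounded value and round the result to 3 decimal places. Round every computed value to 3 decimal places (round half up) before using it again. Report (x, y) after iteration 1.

Iteration 1:
  x: GS value = (-1 - (2)·-1.100) / (5) = 0.240;  x ← (1−ω)·-0.700 + ω·0.240 = 0.522
  y: GS value = (12 - (-4)·0.522) / (8) = 1.761;  y ← (1−ω)·-1.100 + ω·1.761 = 2.619

(0.522, 2.619)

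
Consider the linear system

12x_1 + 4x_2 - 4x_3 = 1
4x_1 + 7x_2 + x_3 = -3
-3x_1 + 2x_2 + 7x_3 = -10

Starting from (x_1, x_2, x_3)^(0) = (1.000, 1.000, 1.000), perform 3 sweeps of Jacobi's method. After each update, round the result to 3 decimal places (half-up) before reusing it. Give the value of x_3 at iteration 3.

-1.330

Iteration 1:
  x_1 = (1 - (4)·1.000 - (-4)·1.000) / (12) = 0.083
  x_2 = (-3 - (4)·1.000 - (1)·1.000) / (7) = -1.143
  x_3 = (-10 - (-3)·1.000 - (2)·1.000) / (7) = -1.286
Iteration 2:
  x_1 = (1 - (4)·-1.143 - (-4)·-1.286) / (12) = 0.036
  x_2 = (-3 - (4)·0.083 - (1)·-1.286) / (7) = -0.292
  x_3 = (-10 - (-3)·0.083 - (2)·-1.143) / (7) = -1.066
Iteration 3:
  x_1 = (1 - (4)·-0.292 - (-4)·-1.066) / (12) = -0.175
  x_2 = (-3 - (4)·0.036 - (1)·-1.066) / (7) = -0.297
  x_3 = (-10 - (-3)·0.036 - (2)·-0.292) / (7) = -1.330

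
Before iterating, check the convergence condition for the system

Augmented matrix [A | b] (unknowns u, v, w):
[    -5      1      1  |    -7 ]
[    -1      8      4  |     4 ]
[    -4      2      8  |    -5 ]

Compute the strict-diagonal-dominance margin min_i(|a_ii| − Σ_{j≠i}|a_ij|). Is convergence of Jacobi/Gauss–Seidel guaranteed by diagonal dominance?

row 1: |-5| − (1+1) = 3
row 2: |8| − (1+4) = 3
row 3: |8| − (4+2) = 2
minimum over rows = 2 → strictly diagonally dominant (convergence guaranteed)

2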